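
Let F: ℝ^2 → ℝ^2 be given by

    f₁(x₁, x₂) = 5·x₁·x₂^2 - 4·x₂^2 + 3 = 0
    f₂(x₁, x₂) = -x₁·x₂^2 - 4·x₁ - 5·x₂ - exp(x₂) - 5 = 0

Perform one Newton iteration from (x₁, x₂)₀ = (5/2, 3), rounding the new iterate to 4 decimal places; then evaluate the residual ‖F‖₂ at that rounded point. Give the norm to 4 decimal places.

31.6824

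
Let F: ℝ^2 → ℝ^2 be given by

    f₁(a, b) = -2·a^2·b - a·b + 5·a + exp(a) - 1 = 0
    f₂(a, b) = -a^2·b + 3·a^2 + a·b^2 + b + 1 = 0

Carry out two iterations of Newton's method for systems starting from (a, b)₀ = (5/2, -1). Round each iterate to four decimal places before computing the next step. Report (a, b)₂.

(0.8098, 0.7189)

At (5/2, -1): F = (38.682494, 27.5000).
Jacobian J = [[-4·a·b - b + exp(a) + 5, -2·a^2 - a], [-2·a·b + 6·a + b^2, -a^2 + 2·a·b + 1]].
At the point, J = [[28.182494, -15.0000], [21.0000, -10.2500]] (det J = 26.129437).
Solving J·Δ = −F gives Δ = (-0.6125, 1.4280).
Then the next iterate is (a, b)₁ = (1.8875, 0.4280).
Round to (1.8875, 0.4280) and repeat: F = (11.182857, 10.936912), J = [[7.943441, -9.012812], [9.892484, -0.946956]].
Δ = (-1.0777, 0.2909), so (a, b)₂ = (0.8098, 0.7189).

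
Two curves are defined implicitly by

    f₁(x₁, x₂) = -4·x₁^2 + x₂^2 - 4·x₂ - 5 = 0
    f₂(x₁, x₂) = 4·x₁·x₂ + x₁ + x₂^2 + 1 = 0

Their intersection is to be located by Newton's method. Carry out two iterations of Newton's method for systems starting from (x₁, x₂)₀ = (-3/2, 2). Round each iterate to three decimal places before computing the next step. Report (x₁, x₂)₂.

(-1.379, 5.050)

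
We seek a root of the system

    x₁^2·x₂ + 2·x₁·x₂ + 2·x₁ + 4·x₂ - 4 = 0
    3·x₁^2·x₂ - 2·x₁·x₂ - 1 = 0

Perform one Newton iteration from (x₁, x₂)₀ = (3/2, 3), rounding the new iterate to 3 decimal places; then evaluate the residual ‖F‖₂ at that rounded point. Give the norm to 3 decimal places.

1.074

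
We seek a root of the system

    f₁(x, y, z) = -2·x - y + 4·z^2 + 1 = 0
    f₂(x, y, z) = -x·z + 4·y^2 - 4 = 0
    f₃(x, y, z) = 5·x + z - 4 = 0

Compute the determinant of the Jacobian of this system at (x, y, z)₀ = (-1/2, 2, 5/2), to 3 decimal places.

-1637.000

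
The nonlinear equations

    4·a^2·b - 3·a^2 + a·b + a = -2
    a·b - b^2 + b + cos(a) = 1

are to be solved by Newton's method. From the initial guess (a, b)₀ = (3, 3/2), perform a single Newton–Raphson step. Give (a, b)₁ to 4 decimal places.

At (3, 3/2): F = (36.5000, 1.760008).
Jacobian J = [[8·a·b - 6·a + b + 1, 4·a^2 + a], [b - sin(a), a - 2·b + 1]].
At the point, J = [[20.5000, 39.0000], [1.358880, 1.0000]] (det J = -32.496320).
Solving J·Δ = −F gives Δ = (-0.9890, -0.4160).
Then the next iterate is (a, b)₁ = (2.0110, 1.0840).

(2.0110, 1.0840)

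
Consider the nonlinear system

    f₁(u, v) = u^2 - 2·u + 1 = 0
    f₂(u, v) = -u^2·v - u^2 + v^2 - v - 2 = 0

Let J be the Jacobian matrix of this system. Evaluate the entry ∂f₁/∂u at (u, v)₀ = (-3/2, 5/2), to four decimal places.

∂f₁/∂u = 2·u - 2.
At (-3/2, 5/2) this is -5.0000.

-5.0000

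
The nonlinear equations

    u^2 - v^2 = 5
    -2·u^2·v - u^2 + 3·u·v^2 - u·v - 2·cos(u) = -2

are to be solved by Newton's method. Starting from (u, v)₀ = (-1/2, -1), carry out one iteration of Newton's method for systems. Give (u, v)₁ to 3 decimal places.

(-2.511, 0.870)

At (-1/2, -1): F = (-5.750, -1.50517).
Jacobian J = [[2·u, -2·v], [-4·u·v - 2·u + 3·v^2 - v + 2·sin(u), -2·u^2 + 6·u·v - u]].
At the point, J = [[-1.000, 2.000], [2.04115, 3.000]] (det J = -7.08230).
Solving J·Δ = −F gives Δ = (-2.011, 1.870).
Then the next iterate is (u, v)₁ = (-2.511, 0.870).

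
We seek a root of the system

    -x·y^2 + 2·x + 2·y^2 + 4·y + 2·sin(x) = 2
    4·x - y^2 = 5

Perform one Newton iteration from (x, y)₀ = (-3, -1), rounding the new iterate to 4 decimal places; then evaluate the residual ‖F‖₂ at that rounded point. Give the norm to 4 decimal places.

14.4561

At (-3, -1): F = (-7.282240, -18.0000).
Jacobian J = [[-y^2 + 2·cos(x) + 2, -2·x·y + 4·y + 4], [4, -2·y]].
At the point, J = [[-0.979985, -6.0000], [4.0000, 2.0000]] (det J = 22.040030).
Solving J·Δ = −F gives Δ = (5.5610, -2.1220).
Then the next iterate is (x, y)₁ = (2.5610, -3.1220).
Re-evaluating at (2.5610, -3.1220): F = (-13.736963, -4.502884), so ‖F‖₂ = 14.4561.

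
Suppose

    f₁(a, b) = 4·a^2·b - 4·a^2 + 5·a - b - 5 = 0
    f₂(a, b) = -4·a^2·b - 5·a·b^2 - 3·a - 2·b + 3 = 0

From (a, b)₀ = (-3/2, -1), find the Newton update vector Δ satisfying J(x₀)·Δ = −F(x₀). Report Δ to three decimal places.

At (-3/2, -1): F = (-29.500, 26.000).
Jacobian J = [[8·a·b - 8·a + 5, 4·a^2 - 1], [-8·a·b - 5·b^2 - 3, -4·a^2 - 10·a·b - 2]].
At the point, J = [[29.000, 8.000], [-20.000, -26.000]] (det J = -594.000).
Solving J·Δ = −F gives Δ = (0.941, 0.276).

(0.941, 0.276)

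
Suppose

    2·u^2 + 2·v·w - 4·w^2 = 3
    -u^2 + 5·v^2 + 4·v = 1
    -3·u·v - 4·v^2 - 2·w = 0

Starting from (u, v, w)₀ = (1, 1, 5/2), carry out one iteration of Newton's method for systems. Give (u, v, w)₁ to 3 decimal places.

(0.237, 0.391, 0.995)

At (1, 1, 5/2): F = (-21.000, 7.000, -12.000).
Jacobian J = [[4·u, 2·w, 2·v - 8·w], [-2·u, 10·v + 4, 0], [-3·v, -3·u - 8·v, -2]].
At the point, J = [[4.000, 5.000, -18.000], [-2.000, 14.000, 0.000], [-3.000, -11.000, -2.000]] (det J = -1284.000).
Solving J·Δ = −F gives Δ = (-0.763, -0.609, -1.505).
Then the next iterate is (u, v, w)₁ = (0.237, 0.391, 0.995).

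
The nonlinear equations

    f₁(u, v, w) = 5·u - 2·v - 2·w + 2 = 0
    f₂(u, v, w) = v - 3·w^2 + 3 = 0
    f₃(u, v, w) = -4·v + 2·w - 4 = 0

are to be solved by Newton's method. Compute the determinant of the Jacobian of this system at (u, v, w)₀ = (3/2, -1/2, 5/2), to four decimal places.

-290.0000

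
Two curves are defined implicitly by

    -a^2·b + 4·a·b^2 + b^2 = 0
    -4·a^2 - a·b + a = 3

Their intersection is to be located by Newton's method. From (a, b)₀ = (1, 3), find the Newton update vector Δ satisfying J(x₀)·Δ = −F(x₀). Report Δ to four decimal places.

At (1, 3): F = (42.0000, -9.0000).
Jacobian J = [[-2·a·b + 4·b^2, -a^2 + 8·a·b + 2·b], [-8·a - b + 1, -a]].
At the point, J = [[30.0000, 29.0000], [-10.0000, -1.0000]] (det J = 260.0000).
Solving J·Δ = −F gives Δ = (-0.8423, -0.5769).

(-0.8423, -0.5769)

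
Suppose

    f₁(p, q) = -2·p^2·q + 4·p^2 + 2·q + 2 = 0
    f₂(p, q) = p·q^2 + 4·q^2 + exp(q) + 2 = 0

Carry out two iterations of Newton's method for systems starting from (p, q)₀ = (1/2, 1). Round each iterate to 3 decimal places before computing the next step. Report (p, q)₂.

(-0.137, -0.788)

At (1/2, 1): F = (4.500, 9.21828).
Jacobian J = [[-4·p·q + 8·p, -2·p^2 + 2], [q^2, 2·p·q + 8·q + exp(q)]].
At the point, J = [[2.000, 1.500], [1.000, 11.71828]] (det J = 21.93656).
Solving J·Δ = −F gives Δ = (-1.774, -0.635).
Then the next iterate is (p, q)₁ = (-1.274, 0.365).
Round to (-1.274, 0.365) and repeat: F = (8.03746, 3.80369), J = [[-8.33196, -1.24615], [0.13322, 3.43049]].
Δ = (1.137, -1.153), so (p, q)₂ = (-0.137, -0.788).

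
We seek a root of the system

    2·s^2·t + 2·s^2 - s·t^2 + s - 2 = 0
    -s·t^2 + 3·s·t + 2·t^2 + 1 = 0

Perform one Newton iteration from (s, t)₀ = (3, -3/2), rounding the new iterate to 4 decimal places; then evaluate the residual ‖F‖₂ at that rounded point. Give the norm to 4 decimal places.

3.7006

At (3, -3/2): F = (-14.7500, -14.7500).
Jacobian J = [[4·s·t + 4·s - t^2 + 1, 2·s^2 - 2·s·t], [-t^2 + 3·t, -2·s·t + 3·s + 4·t]].
At the point, J = [[-7.2500, 27.0000], [-6.7500, 12.0000]] (det J = 95.2500).
Solving J·Δ = −F gives Δ = (-2.3228, -0.0774).
Then the next iterate is (s, t)₁ = (0.6772, -1.5774).
Re-evaluating at (0.6772, -1.5774): F = (-3.537394, 1.086733), so ‖F‖₂ = 3.7006.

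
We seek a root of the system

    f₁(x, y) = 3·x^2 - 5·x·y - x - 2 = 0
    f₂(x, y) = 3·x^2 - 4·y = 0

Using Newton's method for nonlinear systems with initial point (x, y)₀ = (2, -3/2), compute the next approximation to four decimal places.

(0.0870, -2.7391)

At (2, -3/2): F = (23.0000, 18.0000).
Jacobian J = [[6·x - 5·y - 1, -5·x], [6·x, -4]].
At the point, J = [[18.5000, -10.0000], [12.0000, -4.0000]] (det J = 46.0000).
Solving J·Δ = −F gives Δ = (-1.9130, -1.2391).
Then the next iterate is (x, y)₁ = (0.0870, -2.7391).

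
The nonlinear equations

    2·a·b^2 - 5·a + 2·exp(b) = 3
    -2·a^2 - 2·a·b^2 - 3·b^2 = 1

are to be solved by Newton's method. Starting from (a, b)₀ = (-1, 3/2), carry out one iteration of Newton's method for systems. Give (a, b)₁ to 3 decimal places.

At (-1, 3/2): F = (6.46338, -5.250).
Jacobian J = [[2·b^2 - 5, 4·a·b + 2·exp(b)], [-4·a - 2·b^2, -4·a·b - 6·b]].
At the point, J = [[-0.500, 2.96338], [-0.500, -3.000]] (det J = 2.98169).
Solving J·Δ = −F gives Δ = (1.285, -1.964).
Then the next iterate is (a, b)₁ = (0.285, -0.464).

(0.285, -0.464)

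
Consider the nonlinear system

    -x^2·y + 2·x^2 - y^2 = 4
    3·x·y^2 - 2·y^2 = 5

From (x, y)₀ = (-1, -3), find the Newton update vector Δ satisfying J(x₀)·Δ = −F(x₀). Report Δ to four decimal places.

At (-1, -3): F = (-8.0000, -50.0000).
Jacobian J = [[-2·x·y + 4·x, -x^2 - 2·y], [3·y^2, 6·x·y - 4·y]].
At the point, J = [[-10.0000, 5.0000], [27.0000, 30.0000]] (det J = -435.0000).
Solving J·Δ = −F gives Δ = (0.0230, 1.6460).

(0.0230, 1.6460)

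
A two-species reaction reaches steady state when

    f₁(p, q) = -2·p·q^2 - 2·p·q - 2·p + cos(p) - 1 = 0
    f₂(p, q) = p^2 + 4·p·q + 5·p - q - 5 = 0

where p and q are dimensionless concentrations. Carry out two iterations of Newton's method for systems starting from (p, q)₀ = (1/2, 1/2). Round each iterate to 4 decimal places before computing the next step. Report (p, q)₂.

(1.0036, -0.2588)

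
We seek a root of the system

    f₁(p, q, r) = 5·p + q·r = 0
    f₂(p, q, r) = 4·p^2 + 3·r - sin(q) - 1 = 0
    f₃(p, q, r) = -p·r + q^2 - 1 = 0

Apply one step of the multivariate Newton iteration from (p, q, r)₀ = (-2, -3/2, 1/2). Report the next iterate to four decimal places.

At (-2, -3/2, 1/2): F = (-10.7500, 17.497495, 2.2500).
Jacobian J = [[5, r, q], [8·p, -cos(q), 3], [-r, 2·q, -p]].
At the point, J = [[5.0000, 0.5000, -1.5000], [-16.0000, -0.070737, 3.0000], [-0.5000, -3.0000, 2.0000]] (det J = -12.404319).
Solving J·Δ = −F gives Δ = (-2.4872, -11.7518, -19.3745).
Then the next iterate is (p, q, r)₁ = (-4.4872, -13.2518, -18.8745).

(-4.4872, -13.2518, -18.8745)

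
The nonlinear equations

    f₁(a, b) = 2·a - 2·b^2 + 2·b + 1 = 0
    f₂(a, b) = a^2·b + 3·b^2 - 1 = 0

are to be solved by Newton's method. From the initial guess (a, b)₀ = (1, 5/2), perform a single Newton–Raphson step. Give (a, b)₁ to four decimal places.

At (1, 5/2): F = (-4.5000, 20.2500).
Jacobian J = [[2, -4·b + 2], [2·a·b, a^2 + 6·b]].
At the point, J = [[2.0000, -8.0000], [5.0000, 16.0000]] (det J = 72.0000).
Solving J·Δ = −F gives Δ = (-1.2500, -0.8750).
Then the next iterate is (a, b)₁ = (-0.2500, 1.6250).

(-0.2500, 1.6250)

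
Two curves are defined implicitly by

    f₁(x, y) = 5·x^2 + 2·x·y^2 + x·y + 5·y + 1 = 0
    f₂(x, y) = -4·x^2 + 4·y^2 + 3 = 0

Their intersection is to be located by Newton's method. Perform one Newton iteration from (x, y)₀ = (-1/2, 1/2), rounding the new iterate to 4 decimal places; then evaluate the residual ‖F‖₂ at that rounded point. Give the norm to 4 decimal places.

At (-1/2, 1/2): F = (4.2500, 3.0000).
Jacobian J = [[10·x + 2·y^2 + y, 4·x·y + x + 5], [-8·x, 8·y]].
At the point, J = [[-4.0000, 3.5000], [4.0000, 4.0000]] (det J = -30.0000).
Solving J·Δ = −F gives Δ = (0.2167, -0.9667).
Then the next iterate is (x, y)₁ = (-0.2833, -0.4667).
Re-evaluating at (-0.2833, -0.4667): F = (-0.923400, 3.5502), so ‖F‖₂ = 3.6683.

3.6683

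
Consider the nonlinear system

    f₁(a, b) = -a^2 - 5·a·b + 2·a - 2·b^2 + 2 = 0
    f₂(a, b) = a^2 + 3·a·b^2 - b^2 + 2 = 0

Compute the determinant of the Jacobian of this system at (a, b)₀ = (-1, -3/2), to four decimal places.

J = [[-2·a - 5·b + 2, -5·a - 4·b], [2·a + 3·b^2, 6·a·b - 2·b]].
At the point, J = [[11.5000, 11.0000], [4.7500, 12.0000]].
det J = 85.7500.

85.7500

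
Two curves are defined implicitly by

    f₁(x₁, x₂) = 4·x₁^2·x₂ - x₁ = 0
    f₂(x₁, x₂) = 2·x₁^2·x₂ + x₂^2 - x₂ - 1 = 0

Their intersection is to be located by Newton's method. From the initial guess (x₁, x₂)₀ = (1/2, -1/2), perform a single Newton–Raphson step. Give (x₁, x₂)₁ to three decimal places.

(0.136, -0.591)

At (1/2, -1/2): F = (-1.000, -0.500).
Jacobian J = [[8·x₁·x₂ - 1, 4·x₁^2], [4·x₁·x₂, 2·x₁^2 + 2·x₂ - 1]].
At the point, J = [[-3.000, 1.000], [-1.000, -1.500]] (det J = 5.500).
Solving J·Δ = −F gives Δ = (-0.364, -0.091).
Then the next iterate is (x₁, x₂)₁ = (0.136, -0.591).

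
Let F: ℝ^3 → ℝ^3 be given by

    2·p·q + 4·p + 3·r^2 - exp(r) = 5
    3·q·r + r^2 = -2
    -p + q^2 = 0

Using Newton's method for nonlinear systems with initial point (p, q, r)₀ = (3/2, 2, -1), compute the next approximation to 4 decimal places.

At (3/2, 2, -1): F = (9.632121, -3.0000, 2.5000).
Jacobian J = [[2·q + 4, 2·p, 6·r - exp(r)], [0, 3·r, 3·q + 2·r], [-1, 2·q, 0]].
At the point, J = [[8.0000, 3.0000, -6.367879], [0.0000, -3.0000, 4.0000], [-1.0000, 4.0000, 0.0000]] (det J = -120.896362).
Solving J·Δ = −F gives Δ = (-0.7896, -0.8224, 0.1332).
Then the next iterate is (p, q, r)₁ = (0.7104, 1.1776, -0.8668).

(0.7104, 1.1776, -0.8668)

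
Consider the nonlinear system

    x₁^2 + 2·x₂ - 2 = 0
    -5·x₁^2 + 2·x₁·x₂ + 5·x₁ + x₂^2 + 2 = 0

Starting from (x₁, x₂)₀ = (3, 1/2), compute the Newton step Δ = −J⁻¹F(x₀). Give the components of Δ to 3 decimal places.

At (3, 1/2): F = (8.000, -24.750).
Jacobian J = [[2·x₁, 2], [-10·x₁ + 2·x₂ + 5, 2·x₁ + 2·x₂]].
At the point, J = [[6.000, 2.000], [-24.000, 7.000]] (det J = 90.000).
Solving J·Δ = −F gives Δ = (-1.172, -0.483).

(-1.172, -0.483)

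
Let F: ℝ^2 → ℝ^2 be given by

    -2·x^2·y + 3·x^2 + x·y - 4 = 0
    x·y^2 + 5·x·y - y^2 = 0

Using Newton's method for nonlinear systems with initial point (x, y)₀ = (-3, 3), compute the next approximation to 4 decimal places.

(-3.4476, 0.6476)

At (-3, 3): F = (-40.0000, -81.0000).
Jacobian J = [[-4·x·y + 6·x + y, -2·x^2 + x], [y^2 + 5·y, 2·x·y + 5·x - 2·y]].
At the point, J = [[21.0000, -21.0000], [24.0000, -39.0000]] (det J = -315.0000).
Solving J·Δ = −F gives Δ = (-0.4476, -2.3524).
Then the next iterate is (x, y)₁ = (-3.4476, 0.6476).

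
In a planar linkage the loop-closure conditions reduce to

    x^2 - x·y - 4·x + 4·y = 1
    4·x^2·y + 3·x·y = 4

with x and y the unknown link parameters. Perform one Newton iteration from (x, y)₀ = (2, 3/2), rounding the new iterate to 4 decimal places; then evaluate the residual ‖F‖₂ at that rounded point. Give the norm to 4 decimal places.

5.4457

At (2, 3/2): F = (-2.0000, 29.0000).
Jacobian J = [[2·x - y - 4, -x + 4], [8·x·y + 3·y, 4·x^2 + 3·x]].
At the point, J = [[-1.5000, 2.0000], [28.5000, 22.0000]] (det J = -90.0000).
Solving J·Δ = −F gives Δ = (-1.1333, 0.1500).
Then the next iterate is (x, y)₁ = (0.8667, 1.6500).
Re-evaluating at (0.8667, 1.6500): F = (1.454314, 5.247880), so ‖F‖₂ = 5.4457.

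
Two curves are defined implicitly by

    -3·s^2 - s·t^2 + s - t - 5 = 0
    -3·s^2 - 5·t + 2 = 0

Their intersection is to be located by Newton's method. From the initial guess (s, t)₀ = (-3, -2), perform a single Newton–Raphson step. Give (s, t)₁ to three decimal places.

At (-3, -2): F = (-21.000, -15.000).
Jacobian J = [[-6·s - t^2 + 1, -2·s·t - 1], [-6·s, -5]].
At the point, J = [[15.000, -13.000], [18.000, -5.000]] (det J = 159.000).
Solving J·Δ = −F gives Δ = (0.566, -0.962).
Then the next iterate is (s, t)₁ = (-2.434, -2.962).

(-2.434, -2.962)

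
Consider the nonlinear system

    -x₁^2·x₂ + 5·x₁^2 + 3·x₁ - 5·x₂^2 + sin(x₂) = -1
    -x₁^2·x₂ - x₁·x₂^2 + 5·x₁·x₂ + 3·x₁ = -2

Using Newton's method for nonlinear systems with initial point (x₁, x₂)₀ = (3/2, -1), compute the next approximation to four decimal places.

(0.8614, -0.9697)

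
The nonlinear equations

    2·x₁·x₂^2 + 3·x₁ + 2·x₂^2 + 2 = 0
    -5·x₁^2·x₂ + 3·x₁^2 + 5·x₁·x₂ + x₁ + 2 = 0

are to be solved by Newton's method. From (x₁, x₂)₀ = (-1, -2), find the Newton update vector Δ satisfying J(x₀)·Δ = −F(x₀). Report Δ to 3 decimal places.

At (-1, -2): F = (-1.000, 24.000).
Jacobian J = [[2·x₂^2 + 3, 4·x₁·x₂ + 4·x₂], [-10·x₁·x₂ + 6·x₁ + 5·x₂ + 1, -5·x₁^2 + 5·x₁]].
At the point, J = [[11.000, 0.000], [-35.000, -10.000]] (det J = -110.000).
Solving J·Δ = −F gives Δ = (0.091, 2.082).

(0.091, 2.082)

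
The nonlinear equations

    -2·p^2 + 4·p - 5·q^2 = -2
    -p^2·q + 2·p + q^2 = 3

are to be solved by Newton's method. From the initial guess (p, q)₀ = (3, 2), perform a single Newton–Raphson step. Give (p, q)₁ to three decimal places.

At (3, 2): F = (-24.000, -11.000).
Jacobian J = [[-4·p + 4, -10·q], [-2·p·q + 2, -p^2 + 2·q]].
At the point, J = [[-8.000, -20.000], [-10.000, -5.000]] (det J = -160.000).
Solving J·Δ = −F gives Δ = (-0.625, -0.950).
Then the next iterate is (p, q)₁ = (2.375, 1.050).

(2.375, 1.050)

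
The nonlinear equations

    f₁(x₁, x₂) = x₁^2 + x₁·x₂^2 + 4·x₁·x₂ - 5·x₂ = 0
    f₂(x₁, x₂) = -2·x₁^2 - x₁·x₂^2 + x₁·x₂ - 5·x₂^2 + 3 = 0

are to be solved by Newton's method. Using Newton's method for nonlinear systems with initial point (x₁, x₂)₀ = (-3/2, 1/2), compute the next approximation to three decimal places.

At (-3/2, 1/2): F = (-3.625, -3.125).
Jacobian J = [[2·x₁ + x₂^2 + 4·x₂, 2·x₁·x₂ + 4·x₁ - 5], [-4·x₁ - x₂^2 + x₂, -2·x₁·x₂ + x₁ - 10·x₂]].
At the point, J = [[-0.750, -12.500], [6.250, -5.000]] (det J = 81.875).
Solving J·Δ = −F gives Δ = (0.256, -0.305).
Then the next iterate is (x₁, x₂)₁ = (-1.244, 0.195).

(-1.244, 0.195)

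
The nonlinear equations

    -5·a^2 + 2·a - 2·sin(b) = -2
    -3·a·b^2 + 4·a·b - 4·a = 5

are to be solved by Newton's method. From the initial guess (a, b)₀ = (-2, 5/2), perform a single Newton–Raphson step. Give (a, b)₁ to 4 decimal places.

At (-2, 5/2): F = (-23.196944, 20.5000).
Jacobian J = [[-10·a + 2, -2·cos(b)], [-3·b^2 + 4·b - 4, -6·a·b + 4·a]].
At the point, J = [[22.0000, 1.602287], [-12.7500, 22.0000]] (det J = 504.429162).
Solving J·Δ = −F gives Δ = (1.0768, -0.3078).
Then the next iterate is (a, b)₁ = (-0.9232, 2.1922).

(-0.9232, 2.1922)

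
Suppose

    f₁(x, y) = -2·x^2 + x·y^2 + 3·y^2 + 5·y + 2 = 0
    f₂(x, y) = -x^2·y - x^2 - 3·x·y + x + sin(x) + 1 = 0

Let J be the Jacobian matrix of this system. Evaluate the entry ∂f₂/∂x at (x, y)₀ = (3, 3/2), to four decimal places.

-19.4900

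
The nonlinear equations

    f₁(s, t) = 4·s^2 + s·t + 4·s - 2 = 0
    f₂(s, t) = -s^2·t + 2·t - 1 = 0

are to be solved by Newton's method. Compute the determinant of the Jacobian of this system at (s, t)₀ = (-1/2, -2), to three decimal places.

J = [[8·s + t + 4, s], [-2·s·t, -s^2 + 2]].
At the point, J = [[-2.000, -0.500], [-2.000, 1.750]].
det J = -4.500.

-4.500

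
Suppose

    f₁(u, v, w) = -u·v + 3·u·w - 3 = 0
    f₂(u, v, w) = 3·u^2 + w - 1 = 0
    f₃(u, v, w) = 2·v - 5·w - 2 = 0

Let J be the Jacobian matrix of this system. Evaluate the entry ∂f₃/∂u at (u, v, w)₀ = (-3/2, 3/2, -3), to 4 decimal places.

0.0000

∂f₃/∂u = 0.
At (-3/2, 3/2, -3) this is 0.0000.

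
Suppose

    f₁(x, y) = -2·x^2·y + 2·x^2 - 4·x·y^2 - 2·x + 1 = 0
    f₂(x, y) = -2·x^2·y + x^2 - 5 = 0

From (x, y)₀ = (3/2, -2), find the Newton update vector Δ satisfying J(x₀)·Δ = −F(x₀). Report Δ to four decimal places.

At (3/2, -2): F = (-12.5000, 6.2500).
Jacobian J = [[-4·x·y + 4·x - 4·y^2 - 2, -2·x^2 - 8·x·y], [-4·x·y + 2·x, -2·x^2]].
At the point, J = [[0.0000, 19.5000], [15.0000, -4.5000]] (det J = -292.5000).
Solving J·Δ = −F gives Δ = (-0.2244, 0.6410).

(-0.2244, 0.6410)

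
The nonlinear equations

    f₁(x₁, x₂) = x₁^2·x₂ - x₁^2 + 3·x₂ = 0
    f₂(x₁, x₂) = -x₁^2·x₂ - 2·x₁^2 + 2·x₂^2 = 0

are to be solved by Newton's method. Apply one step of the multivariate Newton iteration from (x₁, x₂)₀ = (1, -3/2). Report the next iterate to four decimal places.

(0.1538, -0.8077)

At (1, -3/2): F = (-7.0000, 4.0000).
Jacobian J = [[2·x₁·x₂ - 2·x₁, x₁^2 + 3], [-2·x₁·x₂ - 4·x₁, -x₁^2 + 4·x₂]].
At the point, J = [[-5.0000, 4.0000], [-1.0000, -7.0000]] (det J = 39.0000).
Solving J·Δ = −F gives Δ = (-0.8462, 0.6923).
Then the next iterate is (x₁, x₂)₁ = (0.1538, -0.8077).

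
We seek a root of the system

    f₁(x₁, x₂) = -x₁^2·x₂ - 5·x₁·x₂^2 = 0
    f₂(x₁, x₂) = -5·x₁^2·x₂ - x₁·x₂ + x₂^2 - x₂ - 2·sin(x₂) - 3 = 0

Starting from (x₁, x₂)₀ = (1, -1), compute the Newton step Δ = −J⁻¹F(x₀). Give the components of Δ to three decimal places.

(-0.288, 0.348)

At (1, -1): F = (-4.000, 6.68294).
Jacobian J = [[-2·x₁·x₂ - 5·x₂^2, -x₁^2 - 10·x₁·x₂], [-10·x₁·x₂ - x₂, -5·x₁^2 - x₁ + 2·x₂ - 2·cos(x₂) - 1]].
At the point, J = [[-3.000, 9.000], [11.000, -10.08060]] (det J = -68.75819).
Solving J·Δ = −F gives Δ = (-0.288, 0.348).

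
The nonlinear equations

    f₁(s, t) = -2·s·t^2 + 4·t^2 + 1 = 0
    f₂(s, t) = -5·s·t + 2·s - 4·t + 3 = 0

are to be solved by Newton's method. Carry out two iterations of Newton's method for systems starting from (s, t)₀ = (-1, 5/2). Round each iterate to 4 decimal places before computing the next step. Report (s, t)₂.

At (-1, 5/2): F = (38.5000, 3.5000).
Jacobian J = [[-2·t^2, -4·s·t + 8·t], [-5·t + 2, -5·s - 4]].
At the point, J = [[-12.5000, 30.0000], [-10.5000, 1.0000]] (det J = 302.5000).
Solving J·Δ = −F gives Δ = (0.2198, -1.1917).
Then the next iterate is (s, t)₁ = (-0.7802, 1.3083).
Round to (-0.7802, 1.3083) and repeat: F = (10.517452, 1.310078), J = [[-3.423298, 14.549343], [-4.5415, -0.0990]].
Δ = (0.3027, -0.6517), so (s, t)₂ = (-0.4775, 0.6566).

(-0.4775, 0.6566)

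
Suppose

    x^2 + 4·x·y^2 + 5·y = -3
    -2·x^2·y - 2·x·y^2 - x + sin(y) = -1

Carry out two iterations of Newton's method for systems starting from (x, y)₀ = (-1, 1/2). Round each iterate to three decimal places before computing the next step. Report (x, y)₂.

At (-1, 1/2): F = (5.500, 1.97943).
Jacobian J = [[2·x + 4·y^2, 8·x·y + 5], [-4·x·y - 2·y^2 - 1, -2·x^2 - 4·x·y + cos(y)]].
At the point, J = [[-1.000, 1.000], [0.500, 0.87758]] (det J = -1.37758).
Solving J·Δ = −F gives Δ = (2.067, -3.433).
Then the next iterate is (x, y)₁ = (1.067, -2.933).
Round to (1.067, -2.933) and repeat: F = (26.18891, -11.95342), J = [[36.54396, -20.03609], [-5.68693, 9.26274]].
Δ = (-0.014, 1.282), so (x, y)₂ = (1.053, -1.651).

(1.053, -1.651)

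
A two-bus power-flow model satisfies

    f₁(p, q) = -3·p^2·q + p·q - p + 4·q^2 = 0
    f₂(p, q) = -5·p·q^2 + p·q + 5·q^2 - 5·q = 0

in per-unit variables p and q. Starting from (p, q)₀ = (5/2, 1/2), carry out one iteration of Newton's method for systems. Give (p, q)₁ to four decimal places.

At (5/2, 1/2): F = (-9.6250, -3.1250).
Jacobian J = [[-6·p·q + q - 1, -3·p^2 + p + 8·q], [-5·q^2 + q, -10·p·q + p + 10·q - 5]].
At the point, J = [[-8.0000, -12.2500], [-0.7500, -10.0000]] (det J = 70.8125).
Solving J·Δ = −F gives Δ = (-0.8186, -0.2511).
Then the next iterate is (p, q)₁ = (1.6814, 0.2489).

(1.6814, 0.2489)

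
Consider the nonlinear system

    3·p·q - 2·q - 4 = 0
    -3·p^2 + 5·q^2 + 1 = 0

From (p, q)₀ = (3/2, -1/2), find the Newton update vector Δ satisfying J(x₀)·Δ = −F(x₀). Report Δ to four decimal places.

(-1.2500, 1.3500)

At (3/2, -1/2): F = (-5.2500, -4.5000).
Jacobian J = [[3·q, 3·p - 2], [-6·p, 10·q]].
At the point, J = [[-1.5000, 2.5000], [-9.0000, -5.0000]] (det J = 30.0000).
Solving J·Δ = −F gives Δ = (-1.2500, 1.3500).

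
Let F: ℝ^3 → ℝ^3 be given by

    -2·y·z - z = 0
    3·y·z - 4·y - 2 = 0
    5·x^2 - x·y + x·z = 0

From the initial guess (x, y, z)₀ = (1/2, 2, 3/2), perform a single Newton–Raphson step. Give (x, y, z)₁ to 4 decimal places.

At (1/2, 2, 3/2): F = (-7.5000, -1.0000, 1.0000).
Jacobian J = [[0, -2·z, -2·y - 1], [0, 3·z - 4, 3·y], [10·x - y + z, -x, x]].
At the point, J = [[0.0000, -3.0000, -5.0000], [0.0000, 0.5000, 6.0000], [4.5000, -0.5000, 0.5000]] (det J = -69.7500).
Solving J·Δ = −F gives Δ = (-0.6290, -3.2258, 0.4355).
Then the next iterate is (x, y, z)₁ = (-0.1290, -1.2258, 1.9355).

(-0.1290, -1.2258, 1.9355)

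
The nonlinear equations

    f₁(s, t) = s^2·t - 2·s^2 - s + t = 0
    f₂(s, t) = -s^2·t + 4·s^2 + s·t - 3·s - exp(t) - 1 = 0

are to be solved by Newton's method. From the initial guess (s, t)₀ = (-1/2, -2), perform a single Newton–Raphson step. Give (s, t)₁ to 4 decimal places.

(-0.3767, -0.2958)

At (-1/2, -2): F = (-2.5000, 2.864665).
Jacobian J = [[2·s·t - 4·s - 1, s^2 + 1], [-2·s·t + 8·s + t - 3, -s^2 + s - exp(t)]].
At the point, J = [[3.0000, 1.2500], [-11.0000, -0.885335]] (det J = 11.093994).
Solving J·Δ = −F gives Δ = (0.1233, 1.7042).
Then the next iterate is (s, t)₁ = (-0.3767, -0.2958).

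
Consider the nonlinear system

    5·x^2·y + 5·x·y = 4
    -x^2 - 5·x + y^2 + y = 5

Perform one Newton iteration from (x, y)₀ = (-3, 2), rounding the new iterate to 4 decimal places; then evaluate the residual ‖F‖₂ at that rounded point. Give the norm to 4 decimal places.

At (-3, 2): F = (56.0000, 7.0000).
Jacobian J = [[10·x·y + 5·y, 5·x^2 + 5·x], [-2·x - 5, 2·y + 1]].
At the point, J = [[-50.0000, 30.0000], [1.0000, 5.0000]] (det J = -280.0000).
Solving J·Δ = −F gives Δ = (0.2500, -1.4500).
Then the next iterate is (x, y)₁ = (-2.7500, 0.5500).
Re-evaluating at (-2.7500, 0.5500): F = (9.234375, 2.0400), so ‖F‖₂ = 9.4570.

9.4570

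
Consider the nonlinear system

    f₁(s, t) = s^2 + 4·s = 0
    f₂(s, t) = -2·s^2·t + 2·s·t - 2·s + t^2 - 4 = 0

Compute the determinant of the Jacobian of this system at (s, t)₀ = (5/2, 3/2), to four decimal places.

J = [[2·s + 4, 0], [-4·s·t + 2·t - 2, -2·s^2 + 2·s + 2·t]].
At the point, J = [[9.0000, 0.0000], [-14.0000, -4.5000]].
det J = -40.5000.

-40.5000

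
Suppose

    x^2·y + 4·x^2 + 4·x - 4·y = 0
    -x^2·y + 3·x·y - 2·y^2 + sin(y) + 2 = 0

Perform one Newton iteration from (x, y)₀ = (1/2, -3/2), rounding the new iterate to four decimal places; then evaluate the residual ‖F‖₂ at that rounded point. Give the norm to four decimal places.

3.7116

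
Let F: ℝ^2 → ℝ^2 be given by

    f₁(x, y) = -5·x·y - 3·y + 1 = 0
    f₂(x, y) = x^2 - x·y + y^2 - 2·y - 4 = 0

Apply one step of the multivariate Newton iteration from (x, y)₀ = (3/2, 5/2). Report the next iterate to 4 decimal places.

(-4.6111, 7.3704)

At (3/2, 5/2): F = (-25.2500, -4.2500).
Jacobian J = [[-5·y, -5·x - 3], [2·x - y, -x + 2·y - 2]].
At the point, J = [[-12.5000, -10.5000], [0.5000, 1.5000]] (det J = -13.5000).
Solving J·Δ = −F gives Δ = (-6.1111, 4.8704).
Then the next iterate is (x, y)₁ = (-4.6111, 7.3704).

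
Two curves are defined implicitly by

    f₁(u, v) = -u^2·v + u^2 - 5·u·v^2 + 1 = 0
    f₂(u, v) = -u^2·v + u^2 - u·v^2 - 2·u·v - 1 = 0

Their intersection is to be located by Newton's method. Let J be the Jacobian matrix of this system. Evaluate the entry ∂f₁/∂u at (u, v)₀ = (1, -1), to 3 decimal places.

-1.000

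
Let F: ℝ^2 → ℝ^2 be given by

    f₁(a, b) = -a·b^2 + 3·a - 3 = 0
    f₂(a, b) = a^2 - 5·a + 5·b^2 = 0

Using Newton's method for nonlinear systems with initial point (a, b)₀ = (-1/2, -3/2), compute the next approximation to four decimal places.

At (-1/2, -3/2): F = (-3.3750, 14.0000).
Jacobian J = [[-b^2 + 3, -2·a·b], [2·a - 5, 10·b]].
At the point, J = [[0.7500, -1.5000], [-6.0000, -15.0000]] (det J = -20.2500).
Solving J·Δ = −F gives Δ = (3.5370, -0.4815).
Then the next iterate is (a, b)₁ = (3.0370, -1.9815).

(3.0370, -1.9815)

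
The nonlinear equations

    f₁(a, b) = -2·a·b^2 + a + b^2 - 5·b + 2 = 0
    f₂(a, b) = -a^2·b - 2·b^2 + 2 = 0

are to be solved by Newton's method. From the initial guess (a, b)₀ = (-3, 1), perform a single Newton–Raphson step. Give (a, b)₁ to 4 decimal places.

At (-3, 1): F = (1.0000, -9.0000).
Jacobian J = [[-2·b^2 + 1, -4·a·b + 2·b - 5], [-2·a·b, -a^2 - 4·b]].
At the point, J = [[-1.0000, 9.0000], [6.0000, -13.0000]] (det J = -41.0000).
Solving J·Δ = −F gives Δ = (1.6585, 0.0732).
Then the next iterate is (a, b)₁ = (-1.3415, 1.0732).

(-1.3415, 1.0732)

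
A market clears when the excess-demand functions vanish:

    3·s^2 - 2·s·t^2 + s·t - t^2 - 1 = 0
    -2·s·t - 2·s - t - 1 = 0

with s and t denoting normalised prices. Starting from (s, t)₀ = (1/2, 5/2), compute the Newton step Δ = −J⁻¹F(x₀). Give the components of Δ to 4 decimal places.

At (1/2, 5/2): F = (-11.5000, -7.0000).
Jacobian J = [[6·s - 2·t^2 + t, -4·s·t + s - 2·t], [-2·t - 2, -2·s - 1]].
At the point, J = [[-7.0000, -9.5000], [-7.0000, -2.0000]] (det J = -52.5000).
Solving J·Δ = −F gives Δ = (-0.8286, -0.6000).

(-0.8286, -0.6000)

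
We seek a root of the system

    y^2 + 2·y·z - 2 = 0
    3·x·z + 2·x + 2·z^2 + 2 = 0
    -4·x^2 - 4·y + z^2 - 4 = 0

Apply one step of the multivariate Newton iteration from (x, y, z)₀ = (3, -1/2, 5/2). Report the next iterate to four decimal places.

At (3, -1/2, 5/2): F = (-4.2500, 43.0000, -31.7500).
Jacobian J = [[0, 2·y + 2·z, 2·y], [3·z + 2, 0, 3·x + 4·z], [-8·x, -4, 2·z]].
At the point, J = [[0.0000, 4.0000, -1.0000], [9.5000, 0.0000, 19.0000], [-24.0000, -4.0000, 5.0000]] (det J = -1976.0000).
Solving J·Δ = −F gives Δ = (-1.7328, 0.7133, -1.3968).
Then the next iterate is (x, y, z)₁ = (1.2672, 0.2133, 1.1032).

(1.2672, 0.2133, 1.1032)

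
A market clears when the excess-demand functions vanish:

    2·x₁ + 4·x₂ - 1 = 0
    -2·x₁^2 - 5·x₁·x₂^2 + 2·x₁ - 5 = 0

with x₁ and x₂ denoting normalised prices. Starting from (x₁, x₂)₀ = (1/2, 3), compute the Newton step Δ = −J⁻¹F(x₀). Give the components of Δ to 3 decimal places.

At (1/2, 3): F = (12.000, -27.000).
Jacobian J = [[2, 4], [-4·x₁ - 5·x₂^2 + 2, -10·x₁·x₂]].
At the point, J = [[2.000, 4.000], [-45.000, -15.000]] (det J = 150.000).
Solving J·Δ = −F gives Δ = (0.480, -3.240).

(0.480, -3.240)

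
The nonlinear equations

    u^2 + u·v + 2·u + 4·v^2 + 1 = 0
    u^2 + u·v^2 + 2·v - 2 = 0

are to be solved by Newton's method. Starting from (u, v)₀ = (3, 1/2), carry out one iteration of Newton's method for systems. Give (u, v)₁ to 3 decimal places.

At (3, 1/2): F = (18.500, 8.750).
Jacobian J = [[2·u + v + 2, u + 8·v], [2·u + v^2, 2·u·v + 2]].
At the point, J = [[8.500, 7.000], [6.250, 5.000]] (det J = -1.250).
Solving J·Δ = −F gives Δ = (25.000, -33.000).
Then the next iterate is (u, v)₁ = (28.000, -32.500).

(28.000, -32.500)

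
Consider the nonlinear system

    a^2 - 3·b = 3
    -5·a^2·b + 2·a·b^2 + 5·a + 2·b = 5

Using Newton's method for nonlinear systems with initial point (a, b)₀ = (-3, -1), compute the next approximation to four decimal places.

(-1.0513, -1.8974)

At (-3, -1): F = (9.0000, 17.0000).
Jacobian J = [[2·a, -3], [-10·a·b + 2·b^2 + 5, -5·a^2 + 4·a·b + 2]].
At the point, J = [[-6.0000, -3.0000], [-23.0000, -31.0000]] (det J = 117.0000).
Solving J·Δ = −F gives Δ = (1.9487, -0.8974).
Then the next iterate is (a, b)₁ = (-1.0513, -1.8974).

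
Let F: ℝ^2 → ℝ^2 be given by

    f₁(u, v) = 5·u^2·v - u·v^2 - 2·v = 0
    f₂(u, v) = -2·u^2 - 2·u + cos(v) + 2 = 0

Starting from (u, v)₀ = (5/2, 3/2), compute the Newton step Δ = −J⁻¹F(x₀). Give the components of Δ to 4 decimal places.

(-1.3170, 0.3759)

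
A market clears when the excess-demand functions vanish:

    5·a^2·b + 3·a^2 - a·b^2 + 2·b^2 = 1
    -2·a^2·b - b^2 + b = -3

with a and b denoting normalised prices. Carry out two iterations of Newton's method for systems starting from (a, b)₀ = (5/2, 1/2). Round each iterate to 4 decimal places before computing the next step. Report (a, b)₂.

(-1.8952, 5.6094)

At (5/2, 1/2): F = (33.2500, -3.0000).
Jacobian J = [[10·a·b + 6·a - b^2, 5·a^2 - 2·a·b + 4·b], [-4·a·b, -2·a^2 - 2·b + 1]].
At the point, J = [[27.2500, 30.7500], [-5.0000, -12.5000]] (det J = -186.8750).
Solving J·Δ = −F gives Δ = (-1.7304, 0.4522).
Then the next iterate is (a, b)₁ = (0.7696, 0.9522).
Round to (0.7696, 0.9522) and repeat: F = (4.712302, 1.917569), J = [[11.039046, 5.304595], [-2.931252, -2.088968]].
Δ = (-2.6648, 4.6572), so (a, b)₂ = (-1.8952, 5.6094).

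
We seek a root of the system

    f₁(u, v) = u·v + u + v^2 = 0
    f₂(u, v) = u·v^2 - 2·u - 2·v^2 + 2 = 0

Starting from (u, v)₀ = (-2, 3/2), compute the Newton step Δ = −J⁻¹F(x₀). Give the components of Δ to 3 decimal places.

(1.190, -0.225)

At (-2, 3/2): F = (-2.750, -3.000).
Jacobian J = [[v + 1, u + 2·v], [v^2 - 2, 2·u·v - 4·v]].
At the point, J = [[2.500, 1.000], [0.250, -12.000]] (det J = -30.250).
Solving J·Δ = −F gives Δ = (1.190, -0.225).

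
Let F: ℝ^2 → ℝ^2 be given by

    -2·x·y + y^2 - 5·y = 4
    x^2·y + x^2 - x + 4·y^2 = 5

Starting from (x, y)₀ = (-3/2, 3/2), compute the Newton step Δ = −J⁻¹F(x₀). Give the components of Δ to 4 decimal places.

(-2.3011, -2.1533)

At (-3/2, 3/2): F = (-4.7500, 11.1250).
Jacobian J = [[-2·y, -2·x + 2·y - 5], [2·x·y + 2·x - 1, x^2 + 8·y]].
At the point, J = [[-3.0000, 1.0000], [-8.5000, 14.2500]] (det J = -34.2500).
Solving J·Δ = −F gives Δ = (-2.3011, -2.1533).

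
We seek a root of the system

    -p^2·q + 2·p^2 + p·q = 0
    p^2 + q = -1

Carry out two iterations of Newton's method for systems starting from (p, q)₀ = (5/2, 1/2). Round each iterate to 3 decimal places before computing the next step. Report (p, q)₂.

At (5/2, 1/2): F = (10.625, 7.750).
Jacobian J = [[-2·p·q + 4·p + q, -p^2 + p], [2·p, 1]].
At the point, J = [[8.000, -3.750], [5.000, 1.000]] (det J = 26.750).
Solving J·Δ = −F gives Δ = (-1.484, -0.332).
Then the next iterate is (p, q)₁ = (1.016, 0.168).
Round to (1.016, 0.168) and repeat: F = (2.06178, 2.20026), J = [[3.89062, -0.01626], [2.032, 1.000]].
Δ = (-0.535, -1.114), so (p, q)₂ = (0.481, -0.946).

(0.481, -0.946)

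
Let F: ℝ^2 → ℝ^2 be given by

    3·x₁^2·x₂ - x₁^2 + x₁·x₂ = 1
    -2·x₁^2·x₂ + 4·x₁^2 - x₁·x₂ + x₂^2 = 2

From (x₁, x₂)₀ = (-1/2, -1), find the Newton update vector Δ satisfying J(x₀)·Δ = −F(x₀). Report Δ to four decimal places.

(0.6316, -1.5789)

At (-1/2, -1): F = (-1.5000, 0.0000).
Jacobian J = [[6·x₁·x₂ - 2·x₁ + x₂, 3·x₁^2 + x₁], [-4·x₁·x₂ + 8·x₁ - x₂, -2·x₁^2 - x₁ + 2·x₂]].
At the point, J = [[3.0000, 0.2500], [-5.0000, -2.0000]] (det J = -4.7500).
Solving J·Δ = −F gives Δ = (0.6316, -1.5789).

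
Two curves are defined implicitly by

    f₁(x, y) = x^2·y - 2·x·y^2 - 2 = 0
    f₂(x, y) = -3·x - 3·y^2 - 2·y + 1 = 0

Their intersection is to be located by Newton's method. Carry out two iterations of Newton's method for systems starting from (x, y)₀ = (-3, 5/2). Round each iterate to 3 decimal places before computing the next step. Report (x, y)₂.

At (-3, 5/2): F = (58.000, -13.750).
Jacobian J = [[2·x·y - 2·y^2, x^2 - 4·x·y], [-3, -6·y - 2]].
At the point, J = [[-27.500, 39.000], [-3.000, -17.000]] (det J = 584.500).
Solving J·Δ = −F gives Δ = (0.769, -0.945).
Then the next iterate is (x, y)₁ = (-2.231, 1.555).
Round to (-2.231, 1.555) and repeat: F = (16.52902, -2.67107), J = [[-11.77446, 18.85418], [-3.000, -11.330]].
Δ = (0.721, -0.427), so (x, y)₂ = (-1.510, 1.128).

(-1.510, 1.128)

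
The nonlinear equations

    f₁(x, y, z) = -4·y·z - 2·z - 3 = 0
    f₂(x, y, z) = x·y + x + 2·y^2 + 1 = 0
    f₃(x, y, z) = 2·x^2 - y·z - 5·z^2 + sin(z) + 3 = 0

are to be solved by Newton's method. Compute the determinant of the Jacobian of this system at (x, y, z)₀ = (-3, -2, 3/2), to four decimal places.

J = [[0, -4·z, -4·y - 2], [y + 1, x + 4·y, 0], [4·x, -z, -y - 10·z + cos(z)]].
At the point, J = [[0.0000, -6.0000, 6.0000], [-1.0000, -11.0000, 0.0000], [-12.0000, -1.5000, -12.929263]].
det J = -705.4244.

-705.4244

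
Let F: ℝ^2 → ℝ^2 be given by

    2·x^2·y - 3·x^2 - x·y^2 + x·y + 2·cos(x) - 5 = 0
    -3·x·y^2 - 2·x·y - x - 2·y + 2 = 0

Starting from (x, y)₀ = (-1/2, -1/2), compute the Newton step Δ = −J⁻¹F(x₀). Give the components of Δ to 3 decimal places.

At (-1/2, -1/2): F = (-3.86983, 3.375).
Jacobian J = [[4·x·y - 6·x - y^2 + y - 2·sin(x), 2·x^2 - 2·x·y + x], [-3·y^2 - 2·y - 1, -6·x·y - 2·x - 2]].
At the point, J = [[4.20885, -0.500], [-0.750, -2.500]] (det J = -10.89713).
Solving J·Δ = −F gives Δ = (1.043, 1.037).

(1.043, 1.037)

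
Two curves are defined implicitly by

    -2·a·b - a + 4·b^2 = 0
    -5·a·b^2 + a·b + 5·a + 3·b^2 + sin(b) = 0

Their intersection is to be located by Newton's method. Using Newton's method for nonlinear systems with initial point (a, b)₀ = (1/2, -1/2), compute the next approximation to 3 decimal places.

(-0.137, -0.300)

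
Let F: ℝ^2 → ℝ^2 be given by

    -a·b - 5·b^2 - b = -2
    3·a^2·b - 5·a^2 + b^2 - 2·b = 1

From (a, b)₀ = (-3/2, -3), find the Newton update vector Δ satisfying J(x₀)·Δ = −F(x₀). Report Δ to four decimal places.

(0.4587, 1.4139)

At (-3/2, -3): F = (-44.5000, -17.5000).
Jacobian J = [[-b, -a - 10·b - 1], [6·a·b - 10·a, 3·a^2 + 2·b - 2]].
At the point, J = [[3.0000, 30.5000], [42.0000, -1.2500]] (det J = -1284.7500).
Solving J·Δ = −F gives Δ = (0.4587, 1.4139).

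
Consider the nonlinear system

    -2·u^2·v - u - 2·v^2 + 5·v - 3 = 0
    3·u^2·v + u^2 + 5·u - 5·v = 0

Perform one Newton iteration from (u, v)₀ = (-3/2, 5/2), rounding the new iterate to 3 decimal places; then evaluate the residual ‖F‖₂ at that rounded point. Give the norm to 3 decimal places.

4.283

At (-3/2, 5/2): F = (-12.750, -0.875).
Jacobian J = [[-4·u·v - 1, -2·u^2 - 4·v + 5], [6·u·v + 2·u + 5, 3·u^2 - 5]].
At the point, J = [[14.000, -9.500], [-20.500, 1.750]] (det J = -170.250).
Solving J·Δ = −F gives Δ = (-0.180, -1.607).
Then the next iterate is (u, v)₁ = (-1.680, 0.893).
Re-evaluating at (-1.680, 0.893): F = (-3.49070, -2.48139), so ‖F‖₂ = 4.283.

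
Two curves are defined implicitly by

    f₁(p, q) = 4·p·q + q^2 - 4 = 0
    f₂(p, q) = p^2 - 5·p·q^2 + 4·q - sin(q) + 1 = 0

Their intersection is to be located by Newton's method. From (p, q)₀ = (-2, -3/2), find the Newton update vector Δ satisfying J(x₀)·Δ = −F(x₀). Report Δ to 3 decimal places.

At (-2, -3/2): F = (10.250, 22.49749).
Jacobian J = [[4·q, 4·p + 2·q], [2·p - 5·q^2, -10·p·q - cos(q) + 4]].
At the point, J = [[-6.000, -11.000], [-15.250, -26.07074]] (det J = -11.32558).
Solving J·Δ = −F gives Δ = (-1.744, 1.883).

(-1.744, 1.883)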